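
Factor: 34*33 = 1122=2^1*3^1*11^1*17^1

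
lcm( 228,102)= 3876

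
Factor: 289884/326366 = 2^1*3^1*7^2*331^(-1 ) = 294/331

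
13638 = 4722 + 8916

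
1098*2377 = 2609946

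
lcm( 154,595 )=13090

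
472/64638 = 236/32319 = 0.01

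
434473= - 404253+838726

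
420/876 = 35/73 = 0.48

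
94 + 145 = 239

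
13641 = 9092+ 4549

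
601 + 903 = 1504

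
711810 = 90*7909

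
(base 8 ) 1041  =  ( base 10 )545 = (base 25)LK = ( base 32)h1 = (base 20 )175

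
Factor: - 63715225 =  - 5^2*7^1 *577^1*631^1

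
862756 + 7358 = 870114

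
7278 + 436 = 7714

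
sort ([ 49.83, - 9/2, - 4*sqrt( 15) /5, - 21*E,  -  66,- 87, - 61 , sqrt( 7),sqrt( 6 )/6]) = [ - 87, - 66, - 61,-21*E, - 9/2, - 4*sqrt( 15 )/5 , sqrt( 6 )/6, sqrt ( 7 ),49.83 ]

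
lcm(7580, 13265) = 53060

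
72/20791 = 72/20791 = 0.00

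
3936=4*984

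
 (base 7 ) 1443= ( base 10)570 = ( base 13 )34b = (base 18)1DC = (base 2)1000111010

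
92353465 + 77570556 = 169924021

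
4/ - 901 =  - 1 + 897/901= - 0.00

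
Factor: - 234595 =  - 5^1*46919^1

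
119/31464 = 119/31464 = 0.00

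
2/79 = 2/79 = 0.03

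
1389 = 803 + 586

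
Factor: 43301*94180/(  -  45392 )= - 1019522045/11348 = -  2^(  -  2)*5^1 *17^1 * 19^1*43^1*53^1*277^1*2837^( - 1) 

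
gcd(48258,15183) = 63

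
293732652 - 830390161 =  - 536657509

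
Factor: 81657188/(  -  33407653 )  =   - 2^2 *17^1*67^1*2711^ ( - 1) * 12323^ (  -  1)*17923^1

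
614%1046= 614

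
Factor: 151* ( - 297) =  - 44847 = -  3^3 *11^1 *151^1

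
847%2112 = 847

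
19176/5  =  3835 + 1/5 = 3835.20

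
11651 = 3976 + 7675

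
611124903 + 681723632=1292848535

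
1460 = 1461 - 1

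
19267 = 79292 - 60025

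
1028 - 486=542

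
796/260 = 199/65 = 3.06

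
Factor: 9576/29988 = 38/119 = 2^1*7^( - 1)*17^( - 1)*19^1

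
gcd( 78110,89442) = 2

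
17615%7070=3475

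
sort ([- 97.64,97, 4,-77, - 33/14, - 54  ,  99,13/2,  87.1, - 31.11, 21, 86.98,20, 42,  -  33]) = [ - 97.64, - 77 ,-54, - 33 ,-31.11,-33/14, 4,13/2, 20 , 21, 42, 86.98,87.1,97,  99] 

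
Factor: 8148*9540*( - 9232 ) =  - 2^8*3^3*5^1*7^1*53^1*97^1*577^1 = -717621085440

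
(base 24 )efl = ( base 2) 10000011111101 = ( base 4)2003331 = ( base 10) 8445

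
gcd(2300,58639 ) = 1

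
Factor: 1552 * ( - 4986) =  - 7738272 = -2^5*3^2*97^1*277^1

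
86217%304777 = 86217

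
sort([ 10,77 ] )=[10,77 ]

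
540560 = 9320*58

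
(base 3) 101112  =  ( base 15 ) 13e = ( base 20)e4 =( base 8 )434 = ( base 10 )284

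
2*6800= 13600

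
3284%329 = 323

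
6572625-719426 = 5853199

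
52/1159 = 52/1159 = 0.04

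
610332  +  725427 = 1335759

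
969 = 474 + 495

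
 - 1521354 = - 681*2234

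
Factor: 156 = 2^2*3^1*13^1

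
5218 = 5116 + 102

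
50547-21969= 28578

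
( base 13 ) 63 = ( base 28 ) 2P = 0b1010001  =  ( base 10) 81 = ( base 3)10000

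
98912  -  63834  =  35078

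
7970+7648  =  15618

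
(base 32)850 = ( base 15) 271c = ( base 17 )1BF5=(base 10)8352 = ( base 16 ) 20A0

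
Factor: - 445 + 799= 2^1*3^1*59^1 = 354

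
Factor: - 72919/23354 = -2^ ( - 1)*7^1 * 11^1*947^1*11677^( - 1)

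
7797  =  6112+1685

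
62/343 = 62/343 = 0.18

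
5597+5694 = 11291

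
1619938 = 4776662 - 3156724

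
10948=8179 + 2769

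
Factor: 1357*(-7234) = -9816538 = - 2^1*23^1 * 59^1  *  3617^1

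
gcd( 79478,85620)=2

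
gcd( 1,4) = 1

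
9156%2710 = 1026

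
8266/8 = 4133/4 =1033.25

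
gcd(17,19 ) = 1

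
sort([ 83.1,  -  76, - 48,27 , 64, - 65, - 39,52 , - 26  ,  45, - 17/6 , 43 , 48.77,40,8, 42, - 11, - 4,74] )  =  [ - 76,-65 , - 48, - 39, - 26,-11,-4,-17/6,8,27, 40,42,43,45, 48.77, 52,64, 74, 83.1]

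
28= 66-38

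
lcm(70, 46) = 1610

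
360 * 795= 286200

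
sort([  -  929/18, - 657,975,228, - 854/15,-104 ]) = [-657, - 104, - 854/15,-929/18,228,975]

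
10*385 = 3850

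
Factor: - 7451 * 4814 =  - 2^1*29^1 * 83^1 * 7451^1 =- 35869114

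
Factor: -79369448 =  - 2^3*461^1*21521^1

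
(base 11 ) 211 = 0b11111110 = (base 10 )254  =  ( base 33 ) 7N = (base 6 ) 1102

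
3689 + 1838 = 5527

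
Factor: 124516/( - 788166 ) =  - 62258/394083 =-  2^1 * 3^( -2)*7^1*4447^1*43787^( - 1 ) 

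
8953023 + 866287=9819310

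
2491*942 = 2346522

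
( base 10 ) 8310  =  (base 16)2076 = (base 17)1BCE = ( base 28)AGM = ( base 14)3058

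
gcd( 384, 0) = 384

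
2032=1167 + 865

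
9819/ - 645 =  - 16 + 167/215 = -  15.22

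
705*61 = 43005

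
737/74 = 737/74 = 9.96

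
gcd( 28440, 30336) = 1896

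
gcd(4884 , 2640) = 132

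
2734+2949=5683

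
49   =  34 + 15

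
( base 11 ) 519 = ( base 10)625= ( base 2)1001110001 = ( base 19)1dh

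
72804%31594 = 9616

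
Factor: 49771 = 71^1*701^1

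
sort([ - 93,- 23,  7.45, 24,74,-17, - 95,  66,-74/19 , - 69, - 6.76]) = [- 95,-93 ,-69 , - 23 ,-17, - 6.76,-74/19, 7.45, 24,66,74 ]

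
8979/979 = 9 + 168/979 = 9.17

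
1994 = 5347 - 3353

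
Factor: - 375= - 3^1*5^3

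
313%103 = 4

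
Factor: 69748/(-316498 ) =- 106/481  =  -2^1 * 13^ ( - 1)*37^( - 1)*53^1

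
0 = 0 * 19279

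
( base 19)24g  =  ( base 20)20e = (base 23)1c9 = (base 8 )1456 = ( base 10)814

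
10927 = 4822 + 6105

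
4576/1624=2  +  166/203  =  2.82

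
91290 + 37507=128797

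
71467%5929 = 319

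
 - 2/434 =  - 1/217 = - 0.00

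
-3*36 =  - 108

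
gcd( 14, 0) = 14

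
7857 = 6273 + 1584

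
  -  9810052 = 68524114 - 78334166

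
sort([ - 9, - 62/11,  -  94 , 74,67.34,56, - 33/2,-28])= [ - 94, - 28, - 33/2, - 9 , - 62/11 , 56, 67.34,74]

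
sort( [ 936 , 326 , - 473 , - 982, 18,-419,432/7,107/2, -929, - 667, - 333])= [ - 982, - 929,- 667, - 473, - 419,-333,18,  107/2, 432/7, 326, 936 ]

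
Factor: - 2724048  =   - 2^4 * 3^2 * 18917^1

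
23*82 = 1886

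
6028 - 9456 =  - 3428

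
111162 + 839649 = 950811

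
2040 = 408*5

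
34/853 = 34/853 = 0.04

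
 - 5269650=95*(  -  55470)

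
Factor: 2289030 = 2^1*3^1*5^1*41^1*1861^1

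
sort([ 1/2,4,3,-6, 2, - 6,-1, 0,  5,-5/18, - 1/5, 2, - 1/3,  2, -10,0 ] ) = [ - 10, - 6, - 6,-1,- 1/3, - 5/18, - 1/5,  0, 0,1/2, 2,2,2,3,4,5 ]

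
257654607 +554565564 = 812220171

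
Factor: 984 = 2^3*3^1*41^1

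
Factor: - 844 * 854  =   - 2^3*7^1*61^1*211^1 =-720776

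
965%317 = 14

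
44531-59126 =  - 14595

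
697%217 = 46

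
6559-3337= 3222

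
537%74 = 19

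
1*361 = 361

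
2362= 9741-7379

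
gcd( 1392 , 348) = 348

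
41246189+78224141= 119470330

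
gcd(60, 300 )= 60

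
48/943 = 48/943 = 0.05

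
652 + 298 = 950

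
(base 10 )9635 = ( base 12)56AB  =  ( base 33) 8RW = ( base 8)22643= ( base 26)E6F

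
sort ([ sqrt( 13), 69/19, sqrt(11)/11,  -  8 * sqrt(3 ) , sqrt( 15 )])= [ - 8 * sqrt(3),sqrt(11 )/11, sqrt(13),69/19 , sqrt(15) ] 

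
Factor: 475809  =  3^1*199^1*797^1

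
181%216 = 181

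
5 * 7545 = 37725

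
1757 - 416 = 1341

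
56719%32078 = 24641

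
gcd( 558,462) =6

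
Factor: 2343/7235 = 3^1*5^( - 1 )*11^1*71^1 * 1447^(- 1)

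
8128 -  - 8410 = 16538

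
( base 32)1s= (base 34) 1Q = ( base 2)111100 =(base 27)26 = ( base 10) 60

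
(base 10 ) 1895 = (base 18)5f5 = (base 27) 2g5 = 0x767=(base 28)2BJ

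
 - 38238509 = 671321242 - 709559751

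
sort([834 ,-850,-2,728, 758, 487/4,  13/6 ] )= [-850,  -  2, 13/6, 487/4, 728,758, 834]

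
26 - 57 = -31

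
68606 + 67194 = 135800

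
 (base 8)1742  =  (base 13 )5b6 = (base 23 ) 1k5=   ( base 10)994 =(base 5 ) 12434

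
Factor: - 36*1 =  -  36 = -  2^2*3^2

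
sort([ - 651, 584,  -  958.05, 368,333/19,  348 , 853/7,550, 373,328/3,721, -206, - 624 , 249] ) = [-958.05,- 651 ,-624,  -  206,333/19,328/3,853/7, 249, 348 , 368 , 373, 550, 584, 721]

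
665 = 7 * 95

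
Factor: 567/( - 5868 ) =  - 2^( -2) * 3^2* 7^1*163^( - 1 ) =-63/652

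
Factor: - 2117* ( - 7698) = 16296666 = 2^1 * 3^1*29^1 * 73^1*1283^1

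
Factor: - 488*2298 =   -  2^4 * 3^1*61^1*383^1 = -1121424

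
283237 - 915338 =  - 632101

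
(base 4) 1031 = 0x4D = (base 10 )77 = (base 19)41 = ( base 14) 57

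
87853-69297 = 18556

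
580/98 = 5 + 45/49= 5.92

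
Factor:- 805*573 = - 3^1*5^1*7^1*23^1*191^1=- 461265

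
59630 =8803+50827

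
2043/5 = 408 + 3/5 = 408.60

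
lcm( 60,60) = 60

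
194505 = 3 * 64835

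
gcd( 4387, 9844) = 107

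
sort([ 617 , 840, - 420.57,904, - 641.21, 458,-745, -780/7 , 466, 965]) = [  -  745,  -  641.21,  -  420.57, - 780/7, 458,466, 617,  840, 904, 965 ]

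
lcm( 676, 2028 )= 2028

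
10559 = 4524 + 6035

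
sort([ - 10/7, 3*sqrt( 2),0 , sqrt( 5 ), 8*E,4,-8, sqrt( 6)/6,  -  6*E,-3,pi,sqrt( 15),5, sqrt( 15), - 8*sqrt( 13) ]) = [-8*sqrt(13 ), - 6*E,- 8, - 3, - 10/7,0, sqrt( 6) /6,sqrt(5 ),pi , sqrt (15 ),  sqrt( 15 ),4, 3*sqrt( 2 ),5, 8*E]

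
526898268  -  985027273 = -458129005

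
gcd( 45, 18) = 9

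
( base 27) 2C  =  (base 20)36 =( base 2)1000010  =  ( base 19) 39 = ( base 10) 66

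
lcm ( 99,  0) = 0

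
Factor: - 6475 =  - 5^2*7^1*37^1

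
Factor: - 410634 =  - 2^1*3^2*7^1*3259^1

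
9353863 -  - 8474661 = 17828524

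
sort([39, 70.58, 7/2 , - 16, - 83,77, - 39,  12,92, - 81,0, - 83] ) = [ - 83,  -  83, - 81, - 39, - 16,0,7/2,12,39, 70.58, 77, 92] 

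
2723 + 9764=12487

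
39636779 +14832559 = 54469338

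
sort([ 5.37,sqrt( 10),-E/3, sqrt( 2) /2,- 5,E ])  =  [ -5,-E/3,sqrt ( 2)/2,E , sqrt (10),5.37 ] 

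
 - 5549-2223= - 7772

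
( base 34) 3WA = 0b1000111010110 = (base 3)20021010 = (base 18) e1c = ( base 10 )4566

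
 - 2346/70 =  - 1173/35 = -33.51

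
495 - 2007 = - 1512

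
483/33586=69/4798 = 0.01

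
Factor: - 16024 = -2^3*2003^1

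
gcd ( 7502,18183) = 11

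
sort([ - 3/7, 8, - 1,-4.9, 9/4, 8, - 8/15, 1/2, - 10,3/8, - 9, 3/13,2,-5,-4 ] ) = [ - 10, - 9 , - 5, - 4.9, - 4, - 1, - 8/15,- 3/7,3/13, 3/8, 1/2, 2, 9/4,8, 8]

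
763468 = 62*12314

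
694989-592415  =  102574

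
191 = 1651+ - 1460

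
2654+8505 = 11159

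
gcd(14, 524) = 2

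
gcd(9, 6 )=3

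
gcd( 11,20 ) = 1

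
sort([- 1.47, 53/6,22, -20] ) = [  -  20,  -  1.47, 53/6, 22]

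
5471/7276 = 5471/7276 = 0.75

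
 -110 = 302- 412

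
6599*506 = 3339094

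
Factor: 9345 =3^1 * 5^1*7^1*89^1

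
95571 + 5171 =100742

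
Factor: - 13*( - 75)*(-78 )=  - 76050 = - 2^1*3^2*5^2 *13^2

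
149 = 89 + 60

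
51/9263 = 51/9263 = 0.01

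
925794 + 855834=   1781628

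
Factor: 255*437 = 111435 = 3^1*5^1*17^1*19^1*23^1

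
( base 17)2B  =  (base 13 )36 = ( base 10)45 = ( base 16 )2d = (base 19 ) 27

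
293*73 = 21389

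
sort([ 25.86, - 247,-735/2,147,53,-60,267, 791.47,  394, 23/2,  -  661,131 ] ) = [-661, - 735/2,-247 , - 60, 23/2,25.86 , 53,131,147,267, 394,791.47]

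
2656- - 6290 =8946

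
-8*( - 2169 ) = 17352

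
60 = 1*60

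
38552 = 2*19276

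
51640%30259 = 21381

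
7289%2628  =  2033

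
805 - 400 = 405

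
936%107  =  80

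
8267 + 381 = 8648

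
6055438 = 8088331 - 2032893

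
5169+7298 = 12467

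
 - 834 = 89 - 923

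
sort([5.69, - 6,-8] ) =[ - 8, - 6, 5.69] 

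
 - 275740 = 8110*( - 34) 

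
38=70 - 32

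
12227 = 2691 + 9536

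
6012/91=6012/91 = 66.07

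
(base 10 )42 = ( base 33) 19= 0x2A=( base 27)1F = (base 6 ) 110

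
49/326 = 49/326 = 0.15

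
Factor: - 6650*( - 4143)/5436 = 2^ ( - 1 )*3^(  -  1 )*5^2*7^1*19^1*151^ ( - 1)*1381^1 = 4591825/906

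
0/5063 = 0 = 0.00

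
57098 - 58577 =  - 1479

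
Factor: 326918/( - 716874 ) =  - 223/489 = -3^(  -  1) * 163^ ( - 1) * 223^1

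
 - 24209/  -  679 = 24209/679 = 35.65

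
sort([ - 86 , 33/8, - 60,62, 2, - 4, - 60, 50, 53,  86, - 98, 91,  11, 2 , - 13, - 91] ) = [-98, - 91, - 86, - 60, -60, - 13, - 4 , 2,  2, 33/8, 11,50, 53,62, 86, 91] 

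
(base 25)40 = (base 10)100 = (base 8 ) 144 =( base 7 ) 202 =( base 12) 84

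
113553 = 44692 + 68861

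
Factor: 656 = 2^4*41^1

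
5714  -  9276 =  - 3562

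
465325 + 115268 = 580593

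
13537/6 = 2256+1/6 = 2256.17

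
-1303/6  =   - 218 + 5/6 = -217.17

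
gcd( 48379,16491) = 1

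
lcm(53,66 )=3498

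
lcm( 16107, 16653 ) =982527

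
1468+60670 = 62138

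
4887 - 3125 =1762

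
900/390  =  30/13 = 2.31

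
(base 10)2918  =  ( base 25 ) 4gi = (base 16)b66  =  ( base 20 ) 75i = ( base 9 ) 4002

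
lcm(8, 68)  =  136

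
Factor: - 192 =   -  2^6*3^1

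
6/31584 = 1/5264= 0.00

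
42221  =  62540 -20319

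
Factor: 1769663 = 7^1 *241^1*1049^1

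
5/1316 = 5/1316 = 0.00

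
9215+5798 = 15013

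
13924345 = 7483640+6440705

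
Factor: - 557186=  - 2^1*7^1*39799^1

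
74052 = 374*198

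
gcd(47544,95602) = 2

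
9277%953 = 700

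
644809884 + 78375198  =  723185082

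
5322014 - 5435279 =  - 113265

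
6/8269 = 6/8269 = 0.00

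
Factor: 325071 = 3^2*19^1 * 1901^1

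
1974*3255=6425370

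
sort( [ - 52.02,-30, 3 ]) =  [ - 52.02, - 30, 3]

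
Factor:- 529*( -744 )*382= 150346032 = 2^4*3^1*23^2*31^1*191^1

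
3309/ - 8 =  - 3309/8 = -413.62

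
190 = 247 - 57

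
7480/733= 7480/733  =  10.20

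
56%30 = 26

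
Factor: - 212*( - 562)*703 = 2^3 * 19^1*37^1*53^1*281^1 = 83758232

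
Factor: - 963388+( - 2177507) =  - 3^1* 5^1*209393^1 = - 3140895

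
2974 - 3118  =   - 144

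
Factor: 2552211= 3^2*283579^1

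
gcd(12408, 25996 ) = 4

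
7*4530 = 31710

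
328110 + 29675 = 357785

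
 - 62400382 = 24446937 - 86847319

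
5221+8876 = 14097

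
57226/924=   61 + 431/462 = 61.93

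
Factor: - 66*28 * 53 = -97944= -  2^3*3^1 * 7^1*11^1*53^1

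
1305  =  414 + 891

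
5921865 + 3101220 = 9023085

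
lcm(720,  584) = 52560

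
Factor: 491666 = 2^1 * 7^2*29^1  *173^1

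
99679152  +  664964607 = 764643759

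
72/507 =24/169 = 0.14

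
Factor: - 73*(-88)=6424 = 2^3*11^1*73^1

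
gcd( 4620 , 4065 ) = 15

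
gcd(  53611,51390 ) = 1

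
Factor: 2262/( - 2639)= - 2^1*3^1*7^( - 1) = - 6/7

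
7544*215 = 1621960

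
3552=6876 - 3324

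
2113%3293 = 2113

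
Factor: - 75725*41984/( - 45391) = 2^10 * 5^2*13^1*19^( - 1 )*41^1*233^1* 2389^ ( - 1 ) = 3179238400/45391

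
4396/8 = 1099/2 = 549.50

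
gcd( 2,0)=2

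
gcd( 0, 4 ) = 4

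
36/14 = 2  +  4/7 = 2.57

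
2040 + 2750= 4790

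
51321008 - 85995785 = -34674777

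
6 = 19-13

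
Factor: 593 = 593^1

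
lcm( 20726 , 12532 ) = 538876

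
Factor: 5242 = 2^1 * 2621^1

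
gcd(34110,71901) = 9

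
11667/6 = 1944+1/2 = 1944.50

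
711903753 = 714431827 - 2528074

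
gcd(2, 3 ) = 1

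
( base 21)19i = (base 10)648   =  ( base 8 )1210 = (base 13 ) 3AB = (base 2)1010001000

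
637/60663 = 637/60663 = 0.01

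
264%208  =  56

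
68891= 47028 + 21863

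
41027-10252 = 30775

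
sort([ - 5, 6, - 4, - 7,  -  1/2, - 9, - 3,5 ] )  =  [ - 9, - 7, - 5, - 4,- 3, - 1/2,5,6]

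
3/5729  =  3/5729=0.00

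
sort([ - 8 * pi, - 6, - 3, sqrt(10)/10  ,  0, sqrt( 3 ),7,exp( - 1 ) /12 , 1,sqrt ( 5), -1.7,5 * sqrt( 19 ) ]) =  [ - 8*pi, - 6, - 3, - 1.7 , 0, exp( - 1)/12, sqrt(10 ) /10, 1 , sqrt( 3), sqrt(5 ) , 7, 5 * sqrt( 19 ) ]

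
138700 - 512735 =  - 374035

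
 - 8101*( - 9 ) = 72909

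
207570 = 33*6290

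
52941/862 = 52941/862 = 61.42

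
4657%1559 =1539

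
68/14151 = 68/14151   =  0.00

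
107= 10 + 97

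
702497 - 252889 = 449608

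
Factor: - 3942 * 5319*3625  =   - 76007180250 = - 2^1 * 3^6 * 5^3*29^1*73^1*197^1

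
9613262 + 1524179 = 11137441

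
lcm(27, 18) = 54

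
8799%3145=2509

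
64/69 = 64/69= 0.93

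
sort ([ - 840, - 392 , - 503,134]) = [ - 840, - 503, - 392,  134 ]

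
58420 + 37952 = 96372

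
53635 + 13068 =66703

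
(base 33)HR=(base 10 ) 588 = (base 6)2420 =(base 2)1001001100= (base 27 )ll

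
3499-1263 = 2236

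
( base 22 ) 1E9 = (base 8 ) 1441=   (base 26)14l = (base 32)p1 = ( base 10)801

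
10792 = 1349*8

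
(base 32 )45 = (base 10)133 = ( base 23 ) 5i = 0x85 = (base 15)8D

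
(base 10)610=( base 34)hw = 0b1001100010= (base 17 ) 21f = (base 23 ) 13C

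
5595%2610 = 375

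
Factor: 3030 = 2^1*3^1*5^1*101^1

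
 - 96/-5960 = 12/745 = 0.02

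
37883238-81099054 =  -43215816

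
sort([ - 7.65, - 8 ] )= [ - 8, - 7.65 ] 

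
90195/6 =15032 + 1/2 = 15032.50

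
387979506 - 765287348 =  - 377307842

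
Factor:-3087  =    -  3^2 * 7^3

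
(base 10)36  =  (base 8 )44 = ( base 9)40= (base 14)28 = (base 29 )17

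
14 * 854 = 11956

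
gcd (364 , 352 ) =4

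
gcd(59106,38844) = 6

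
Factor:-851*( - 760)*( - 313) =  - 202435880 = - 2^3*5^1 * 19^1*23^1*37^1*313^1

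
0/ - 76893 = 0/1 = - 0.00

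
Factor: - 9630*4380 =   -  42179400 = -2^3*3^3* 5^2*73^1*107^1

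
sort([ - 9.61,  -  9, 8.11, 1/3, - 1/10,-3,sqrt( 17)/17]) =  [ - 9.61, - 9, - 3, - 1/10,sqrt(17)/17,1/3,  8.11]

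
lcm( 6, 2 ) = 6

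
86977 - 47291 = 39686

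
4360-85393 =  - 81033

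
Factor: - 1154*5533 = -2^1*11^1*503^1*577^1= -6385082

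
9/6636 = 3/2212 = 0.00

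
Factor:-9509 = - 37^1 *257^1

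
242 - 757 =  - 515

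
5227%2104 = 1019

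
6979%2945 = 1089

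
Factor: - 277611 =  - 3^1*37^1*41^1*61^1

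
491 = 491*1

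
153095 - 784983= - 631888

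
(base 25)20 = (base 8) 62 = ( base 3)1212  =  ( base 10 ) 50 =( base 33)1h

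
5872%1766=574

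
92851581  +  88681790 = 181533371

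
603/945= 67/105 = 0.64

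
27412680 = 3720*7369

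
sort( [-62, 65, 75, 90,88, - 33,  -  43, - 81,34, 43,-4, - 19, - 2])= [ - 81, - 62, - 43,-33,-19, - 4, - 2,34,43, 65,75,  88, 90]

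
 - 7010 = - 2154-4856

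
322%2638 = 322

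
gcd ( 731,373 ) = 1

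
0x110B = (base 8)10413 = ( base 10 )4363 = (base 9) 5877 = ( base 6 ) 32111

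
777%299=179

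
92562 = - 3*(-30854) 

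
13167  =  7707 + 5460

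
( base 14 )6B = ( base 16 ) 5F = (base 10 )95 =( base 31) 32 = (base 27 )3E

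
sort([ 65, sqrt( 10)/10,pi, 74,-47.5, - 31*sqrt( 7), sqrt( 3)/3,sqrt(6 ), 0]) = [ - 31*sqrt(7),-47.5, 0,  sqrt( 10 ) /10, sqrt( 3 )/3,sqrt(6 ), pi, 65,74]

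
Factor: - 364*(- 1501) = 546364  =  2^2*7^1*13^1*19^1*  79^1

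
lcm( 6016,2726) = 174464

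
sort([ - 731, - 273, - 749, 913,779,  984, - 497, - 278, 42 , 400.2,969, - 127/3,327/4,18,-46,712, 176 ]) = [ - 749,-731, - 497, - 278, - 273,-46, - 127/3 , 18,42,327/4,176, 400.2,712,779 , 913,969,984 ]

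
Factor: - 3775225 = - 5^2*151009^1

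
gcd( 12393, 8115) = 3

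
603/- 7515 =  - 1 + 768/835 = - 0.08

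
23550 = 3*7850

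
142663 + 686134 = 828797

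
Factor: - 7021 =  - 7^1*17^1*59^1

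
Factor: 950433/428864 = 2^( - 6) * 3^1*11^1*83^1*347^1*6701^(  -  1 )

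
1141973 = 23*49651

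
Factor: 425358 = 2^1  *3^3*7877^1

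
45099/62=727 + 25/62 = 727.40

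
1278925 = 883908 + 395017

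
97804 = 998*98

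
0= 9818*0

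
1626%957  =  669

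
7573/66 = 7573/66 = 114.74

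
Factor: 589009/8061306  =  2^( -1)*3^(  -  1) * 11^ ( -1) * 67^ ( - 1 )*167^1*1823^( - 1)*3527^1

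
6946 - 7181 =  - 235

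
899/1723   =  899/1723=0.52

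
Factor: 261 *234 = 61074 = 2^1*3^4*13^1*29^1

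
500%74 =56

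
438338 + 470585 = 908923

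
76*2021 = 153596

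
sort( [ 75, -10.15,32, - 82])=[-82, - 10.15,32, 75] 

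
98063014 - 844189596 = - 746126582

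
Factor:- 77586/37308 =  -2^( - 1)*67^1 * 193^1*3109^(-1 )= - 12931/6218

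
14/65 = 14/65 = 0.22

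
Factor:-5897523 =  - 3^1 * 181^1 * 10861^1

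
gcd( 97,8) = 1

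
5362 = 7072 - 1710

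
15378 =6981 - -8397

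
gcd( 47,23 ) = 1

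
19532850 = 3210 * 6085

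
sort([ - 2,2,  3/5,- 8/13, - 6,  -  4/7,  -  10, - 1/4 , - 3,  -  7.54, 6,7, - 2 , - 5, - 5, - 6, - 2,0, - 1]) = [ - 10, - 7.54, - 6,  -  6, - 5,-5, - 3, - 2, - 2, - 2, - 1, - 8/13, - 4/7, - 1/4  ,  0, 3/5 , 2,6, 7 ]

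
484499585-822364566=- 337864981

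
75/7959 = 25/2653 = 0.01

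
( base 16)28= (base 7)55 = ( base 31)19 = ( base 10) 40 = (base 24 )1g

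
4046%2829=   1217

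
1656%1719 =1656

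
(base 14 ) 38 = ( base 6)122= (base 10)50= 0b110010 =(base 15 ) 35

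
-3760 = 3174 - 6934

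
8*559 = 4472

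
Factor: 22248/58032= 2^( - 1)*3^1*13^( -1) * 31^( - 1) * 103^1 = 309/806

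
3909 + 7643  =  11552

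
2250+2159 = 4409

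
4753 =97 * 49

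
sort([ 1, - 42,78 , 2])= [ - 42,1, 2,  78]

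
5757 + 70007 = 75764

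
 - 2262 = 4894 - 7156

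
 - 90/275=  - 1+ 37/55 = - 0.33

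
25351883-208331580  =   - 182979697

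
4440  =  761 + 3679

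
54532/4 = 13633= 13633.00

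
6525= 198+6327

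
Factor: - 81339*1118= - 90937002 = - 2^1*3^1 *13^1 *19^1*43^1*1427^1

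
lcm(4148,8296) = 8296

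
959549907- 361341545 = 598208362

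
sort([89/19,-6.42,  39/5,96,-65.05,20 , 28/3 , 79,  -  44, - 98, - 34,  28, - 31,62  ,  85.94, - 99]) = [ - 99, - 98, - 65.05,- 44,  -  34, - 31,  -  6.42,89/19 , 39/5,28/3,20,28,62,79,85.94,96 ]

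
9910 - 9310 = 600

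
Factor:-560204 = - 2^2*43^1*3257^1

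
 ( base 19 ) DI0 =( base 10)5035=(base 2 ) 1001110101011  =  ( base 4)1032223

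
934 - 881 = 53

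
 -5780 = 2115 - 7895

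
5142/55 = 5142/55   =  93.49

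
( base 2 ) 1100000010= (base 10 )770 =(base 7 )2150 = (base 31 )oq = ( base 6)3322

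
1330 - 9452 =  - 8122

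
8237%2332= 1241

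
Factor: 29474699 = 73^2*5531^1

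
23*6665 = 153295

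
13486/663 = 13486/663  =  20.34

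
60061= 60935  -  874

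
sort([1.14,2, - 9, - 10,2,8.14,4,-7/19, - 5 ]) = [- 10  , - 9, - 5, - 7/19, 1.14,2,2,4,8.14]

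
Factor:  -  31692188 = -2^2*11^1*89^1*8093^1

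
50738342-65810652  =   - 15072310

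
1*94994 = 94994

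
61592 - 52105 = 9487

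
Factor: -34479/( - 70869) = 3^2*1277^1*23623^( - 1) = 11493/23623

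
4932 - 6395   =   - 1463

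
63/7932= 21/2644 =0.01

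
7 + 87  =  94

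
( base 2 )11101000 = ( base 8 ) 350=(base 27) 8g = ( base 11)1A1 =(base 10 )232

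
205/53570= 41/10714 = 0.00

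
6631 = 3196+3435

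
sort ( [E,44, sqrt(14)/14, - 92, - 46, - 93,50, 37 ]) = [ - 93,-92, - 46, sqrt( 14 ) /14, E,37,44 , 50]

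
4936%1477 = 505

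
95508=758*126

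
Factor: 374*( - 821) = - 307054  =  -2^1 * 11^1*17^1*821^1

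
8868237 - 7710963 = 1157274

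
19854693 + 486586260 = 506440953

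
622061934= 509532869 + 112529065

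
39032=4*9758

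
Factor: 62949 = 3^1 * 20983^1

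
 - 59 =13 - 72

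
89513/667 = 89513/667 = 134.20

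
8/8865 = 8/8865 = 0.00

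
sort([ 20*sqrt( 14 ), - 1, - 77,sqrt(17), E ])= [ - 77,-1, E,sqrt(17 ),20*sqrt(14 )]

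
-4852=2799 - 7651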